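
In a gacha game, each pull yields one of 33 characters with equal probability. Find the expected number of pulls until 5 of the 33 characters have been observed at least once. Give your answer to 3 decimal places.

Going from k to k+1 distinct takes a geometric number of pulls with mean 33/(33-k).
Sum over k = 0,...,4: E = 33/33 + 33/32 + 33/31 + 33/30 + 33/29 = 5.3337.

5.334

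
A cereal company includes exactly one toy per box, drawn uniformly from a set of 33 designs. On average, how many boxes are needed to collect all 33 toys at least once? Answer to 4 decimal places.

134.9303

The wait to go from k to k+1 distinct toys is geometric with mean 33/(33-k).
E[T] = 33/33 + 33/32 + 33/31 + ... + 33/2 + 33/1 = 33·H_{33}.
H_{33} = 4.08880, so E[T] = 134.93034.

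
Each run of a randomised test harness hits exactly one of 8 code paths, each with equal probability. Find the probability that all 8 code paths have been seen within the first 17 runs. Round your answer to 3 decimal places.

0.366

Let A_i be the event that code path i is missing after 17 runs. By inclusion–exclusion on the A_i,
P(all seen) = Σ_{j=0}^{8} (-1)^j C(8,j)((8-j)/8)^17
= 1.0000 - 0.8265 + 0.2105 - 0.0190 + 0.0005 - 0.0000 + 0.0000 - 0.0000 + 0.0000
= 0.3656.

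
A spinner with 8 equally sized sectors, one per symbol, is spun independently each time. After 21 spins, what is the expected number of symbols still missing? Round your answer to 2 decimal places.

For each symbol, P(unseen after 21) = (7/8)^21 = 0.061.
By linearity of expectation, E[unseen] = 8·(7/8)^21 = 0.484.

0.48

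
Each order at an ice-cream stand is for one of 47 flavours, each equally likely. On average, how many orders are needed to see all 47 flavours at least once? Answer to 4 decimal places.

Split into phases: going from k distinct to k+1 distinct takes on average 47/(47-k) orders.
E[T] = 47/47 + 47/46 + 47/45 + ... + 47/2 + 47/1 = 47·H_{47}.
H_{47} = 4.43796, so E[T] = 208.58430.

208.5843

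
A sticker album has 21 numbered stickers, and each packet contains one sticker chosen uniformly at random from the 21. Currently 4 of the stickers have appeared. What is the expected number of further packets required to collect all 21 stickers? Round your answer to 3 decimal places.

72.231

From k distinct to k+1 distinct takes on average 21/(21-k) packets.
Sum over k = 4,...,20: E = 21/17 + 21/16 + 21/15 + ... + 21/2 + 21/1 = 72.2306.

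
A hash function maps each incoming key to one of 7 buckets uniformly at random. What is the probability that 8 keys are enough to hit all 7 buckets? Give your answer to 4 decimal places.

0.0245

Let A_i be the event that bucket i is missing after 8 keys. By inclusion–exclusion on the A_i,
P(all seen) = Σ_{j=0}^{7} (-1)^j C(7,j)((7-j)/7)^8
= 1.00000 - 2.03950 + 1.42297 - 0.39789 + 0.03983 - 0.00093 + 0.00000 - 0.00000
= 0.02448.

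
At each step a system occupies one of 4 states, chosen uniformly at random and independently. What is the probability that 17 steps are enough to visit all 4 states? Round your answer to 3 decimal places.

0.970

By inclusion–exclusion over which states are missing,
P(all seen) = Σ_{j=0}^{4} (-1)^j C(4,j)((4-j)/4)^17
= 1.0000 - 0.0301 + 0.0000 - 0.0000 + 0.0000
= 0.9700.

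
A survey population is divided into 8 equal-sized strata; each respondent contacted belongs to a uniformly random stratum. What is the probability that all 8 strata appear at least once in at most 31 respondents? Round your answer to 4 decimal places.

0.8763

Let A_i be the event that stratum i is missing after 31 respondents. By inclusion–exclusion on the A_i,
P(all seen) = Σ_{j=0}^{8} (-1)^j C(8,j)((8-j)/8)^31
= 1.00000 - 0.12745 + 0.00375 - 0.00003 + 0.00000 - 0.00000 + 0.00000 - 0.00000 + 0.00000
= 0.87627.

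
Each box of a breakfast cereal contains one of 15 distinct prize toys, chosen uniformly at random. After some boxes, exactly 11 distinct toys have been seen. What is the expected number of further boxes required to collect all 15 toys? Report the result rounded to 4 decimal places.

With k distinct toys already seen, the next new one takes an expected 15/(15-k) boxes.
Sum over k = 11,...,14: E = 15/4 + 15/3 + 15/2 + 15/1 = 31.25000.

31.2500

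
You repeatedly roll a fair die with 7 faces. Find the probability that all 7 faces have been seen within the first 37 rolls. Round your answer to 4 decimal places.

0.9767

Let A_i be the event that face i is missing after 37 rolls. By inclusion–exclusion on the A_i,
P(all seen) = Σ_{j=0}^{7} (-1)^j C(7,j)((7-j)/7)^37
= 1.00000 - 0.02334 + 0.00008 - 0.00000 + 0.00000 - 0.00000 + 0.00000 - 0.00000
= 0.97674.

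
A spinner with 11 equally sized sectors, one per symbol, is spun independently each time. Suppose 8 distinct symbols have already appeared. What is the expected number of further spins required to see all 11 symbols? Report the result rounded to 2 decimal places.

20.17

With k distinct symbols already seen, the next new one takes an expected 11/(11-k) spins.
Sum over k = 8,...,10: E = 11/3 + 11/2 + 11/1 = 20.167.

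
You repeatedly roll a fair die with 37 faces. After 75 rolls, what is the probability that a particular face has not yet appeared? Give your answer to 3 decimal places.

Each roll misses the fixed face with probability (37-1)/37 = 36/37, independently.
P(still missing after 75) = (36/37)^75 = 0.1281.

0.128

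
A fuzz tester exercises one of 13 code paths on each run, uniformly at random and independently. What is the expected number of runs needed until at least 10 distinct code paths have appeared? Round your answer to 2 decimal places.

17.51

With k distinct code paths already seen, the next new one arrives after an expected 13/(13-k) runs.
Sum over k = 0,...,9: E = 13/13 + 13/12 + 13/11 + ... + 13/5 + 13/4 = 17.508.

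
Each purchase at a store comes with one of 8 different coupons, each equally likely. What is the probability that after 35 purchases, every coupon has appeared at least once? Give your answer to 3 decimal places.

0.926

Let A_i be the event that coupon i is missing after 35 purchases. By inclusion–exclusion on the A_i,
P(all seen) = Σ_{j=0}^{8} (-1)^j C(8,j)((8-j)/8)^35
= 1.0000 - 0.0747 + 0.0012 - 0.0000 + 0.0000 - 0.0000 + 0.0000 - 0.0000 + 0.0000
= 0.9265.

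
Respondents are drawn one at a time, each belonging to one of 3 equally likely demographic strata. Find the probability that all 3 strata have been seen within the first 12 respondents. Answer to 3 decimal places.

By inclusion–exclusion over which strata are missing,
P(all seen) = Σ_{j=0}^{3} (-1)^j C(3,j)((3-j)/3)^12
= 1.0000 - 0.0231 + 0.0000 - 0.0000
= 0.9769.

0.977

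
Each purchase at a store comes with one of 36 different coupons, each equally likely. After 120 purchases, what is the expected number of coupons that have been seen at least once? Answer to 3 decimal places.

34.775

For each coupon, P(seen in 120 purchases) = 1 - (35/36)^120 = 0.9660.
By linearity of expectation, E[distinct seen] = 36·(1 - (35/36)^120) = 34.7749.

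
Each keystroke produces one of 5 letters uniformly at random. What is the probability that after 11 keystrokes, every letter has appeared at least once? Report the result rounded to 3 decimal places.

0.606

By inclusion–exclusion over which letters are missing,
P(all seen) = Σ_{j=0}^{5} (-1)^j C(5,j)((5-j)/5)^11
= 1.0000 - 0.4295 + 0.0363 - 0.0004 + 0.0000 - 0.0000
= 0.6064.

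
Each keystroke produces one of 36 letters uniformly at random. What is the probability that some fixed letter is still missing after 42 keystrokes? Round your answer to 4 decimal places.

Each keystroke misses the fixed letter with probability (36-1)/36 = 35/36, independently.
P(still missing after 42) = (35/36)^42 = 0.30630.

0.3063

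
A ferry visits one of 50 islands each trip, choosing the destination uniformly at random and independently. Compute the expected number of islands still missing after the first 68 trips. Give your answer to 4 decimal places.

For each island, P(unseen after 68) = (49/50)^68 = 0.25315.
By linearity of expectation, E[unseen] = 50·(49/50)^68 = 12.65736.

12.6574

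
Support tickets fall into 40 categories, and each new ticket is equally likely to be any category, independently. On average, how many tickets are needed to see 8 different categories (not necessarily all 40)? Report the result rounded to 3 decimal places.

8.802

Going from k to k+1 distinct takes a geometric number of tickets with mean 40/(40-k).
Sum over k = 0,...,7: E = 40/40 + 40/39 + 40/38 + ... + 40/34 + 40/33 = 8.8019.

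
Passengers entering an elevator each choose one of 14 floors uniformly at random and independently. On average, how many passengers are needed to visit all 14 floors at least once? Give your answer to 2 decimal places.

45.52

After k distinct floors have appeared, the next passenger gives a new one with probability (14-k)/14, so the expected wait for the (k+1)-th is 14/(14-k).
E[T] = 14/14 + 14/13 + 14/12 + ... + 14/2 + 14/1 = 14·H_{14}.
H_{14} = 3.252, so E[T] = 45.522.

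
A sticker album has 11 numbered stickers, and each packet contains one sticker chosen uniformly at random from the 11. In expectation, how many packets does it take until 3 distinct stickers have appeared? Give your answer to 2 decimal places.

3.32

Going from k to k+1 distinct takes a geometric number of packets with mean 11/(11-k).
Sum over k = 0,...,2: E = 11/11 + 11/10 + 11/9 = 3.322.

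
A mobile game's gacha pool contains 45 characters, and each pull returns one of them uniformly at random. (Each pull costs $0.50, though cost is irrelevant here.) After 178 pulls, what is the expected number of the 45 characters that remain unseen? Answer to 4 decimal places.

0.8241

For each character, P(unseen after 178) = (44/45)^178 = 0.01831.
By linearity of expectation, E[unseen] = 45·(44/45)^178 = 0.82407.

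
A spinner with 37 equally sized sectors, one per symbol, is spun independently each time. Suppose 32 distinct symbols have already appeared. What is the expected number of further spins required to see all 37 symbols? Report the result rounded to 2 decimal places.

With k distinct symbols already seen, the next new one takes an expected 37/(37-k) spins.
Sum over k = 32,...,36: E = 37/5 + 37/4 + 37/3 + 37/2 + 37/1 = 84.483.

84.48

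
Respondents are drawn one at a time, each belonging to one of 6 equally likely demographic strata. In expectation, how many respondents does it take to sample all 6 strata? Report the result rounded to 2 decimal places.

14.70

After k distinct strata have appeared, the next respondent gives a new one with probability (6-k)/6, so the expected wait for the (k+1)-th is 6/(6-k).
E[T] = 6/6 + 6/5 + 6/4 + 6/3 + 6/2 + 6/1 = 6·H_{6}.
H_{6} = 2.450, so E[T] = 14.700.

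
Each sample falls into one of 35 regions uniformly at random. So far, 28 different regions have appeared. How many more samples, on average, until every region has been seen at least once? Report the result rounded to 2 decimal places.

With k distinct regions already seen, the next new one takes an expected 35/(35-k) samples.
Sum over k = 28,...,34: E = 35/7 + 35/6 + 35/5 + ... + 35/2 + 35/1 = 90.750.

90.75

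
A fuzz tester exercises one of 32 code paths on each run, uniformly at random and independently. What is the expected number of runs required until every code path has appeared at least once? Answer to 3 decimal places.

Split into phases: going from k distinct to k+1 distinct takes on average 32/(32-k) runs.
E[T] = 32/32 + 32/31 + 32/30 + ... + 32/2 + 32/1 = 32·H_{32}.
H_{32} = 4.0585, so E[T] = 129.8718.

129.872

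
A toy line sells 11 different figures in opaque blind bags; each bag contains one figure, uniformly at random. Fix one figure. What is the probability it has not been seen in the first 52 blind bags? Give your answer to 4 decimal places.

0.0070

On each blind bag the fixed figure fails to appear with probability 10/11.
P(still missing after 52) = (10/11)^52 = 0.00704.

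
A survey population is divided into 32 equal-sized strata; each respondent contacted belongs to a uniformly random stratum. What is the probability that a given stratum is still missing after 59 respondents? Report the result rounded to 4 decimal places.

On each respondent the fixed stratum fails to appear with probability 31/32.
P(still missing after 59) = (31/32)^59 = 0.15364.

0.1536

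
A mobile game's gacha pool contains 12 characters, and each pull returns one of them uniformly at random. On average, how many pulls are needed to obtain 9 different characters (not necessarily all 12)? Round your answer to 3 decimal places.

15.239

Going from k to k+1 distinct takes a geometric number of pulls with mean 12/(12-k).
Sum over k = 0,...,8: E = 12/12 + 12/11 + 12/10 + ... + 12/5 + 12/4 = 15.2385.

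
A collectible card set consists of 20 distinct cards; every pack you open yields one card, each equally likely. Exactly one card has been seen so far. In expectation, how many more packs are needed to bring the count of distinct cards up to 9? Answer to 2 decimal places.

10.56

The wait to go from k to k+1 distinct cards is geometric with mean 20/(20-k).
Sum over k = 1,...,8: E = 20/19 + 20/18 + 20/17 + ... + 20/13 + 20/12 = 10.557.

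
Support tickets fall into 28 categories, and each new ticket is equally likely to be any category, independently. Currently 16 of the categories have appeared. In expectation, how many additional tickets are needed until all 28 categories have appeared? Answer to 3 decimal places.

From k distinct to k+1 distinct takes on average 28/(28-k) tickets.
Sum over k = 16,...,27: E = 28/12 + 28/11 + 28/10 + ... + 28/2 + 28/1 = 86.8899.

86.890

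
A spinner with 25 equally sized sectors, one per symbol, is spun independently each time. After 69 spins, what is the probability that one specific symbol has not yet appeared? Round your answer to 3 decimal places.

On each spin the fixed symbol fails to appear with probability 24/25.
P(still missing after 69) = (24/25)^69 = 0.0598.

0.060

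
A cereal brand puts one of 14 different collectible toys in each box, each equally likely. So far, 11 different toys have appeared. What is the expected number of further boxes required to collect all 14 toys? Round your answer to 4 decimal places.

The wait to go from k to k+1 distinct toys is geometric with mean 14/(14-k).
Sum over k = 11,...,13: E = 14/3 + 14/2 + 14/1 = 25.66667.

25.6667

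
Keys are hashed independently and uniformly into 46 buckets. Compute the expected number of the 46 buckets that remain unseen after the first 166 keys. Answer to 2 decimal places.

1.20

For each bucket, P(unseen after 166) = (45/46)^166 = 0.026.
By linearity of expectation, E[unseen] = 46·(45/46)^166 = 1.197.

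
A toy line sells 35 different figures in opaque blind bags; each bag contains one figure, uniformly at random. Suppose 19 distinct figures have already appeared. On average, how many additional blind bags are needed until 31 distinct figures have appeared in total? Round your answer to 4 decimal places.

The wait to go from k to k+1 distinct figures is geometric with mean 35/(35-k).
Sum over k = 19,...,30: E = 35/16 + 35/15 + 35/14 + ... + 35/6 + 35/5 = 45.40885.

45.4088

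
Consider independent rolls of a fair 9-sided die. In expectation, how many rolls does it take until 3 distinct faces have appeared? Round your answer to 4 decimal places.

With k distinct faces already seen, the next new one arrives after an expected 9/(9-k) rolls.
Sum over k = 0,...,2: E = 9/9 + 9/8 + 9/7 = 3.41071.

3.4107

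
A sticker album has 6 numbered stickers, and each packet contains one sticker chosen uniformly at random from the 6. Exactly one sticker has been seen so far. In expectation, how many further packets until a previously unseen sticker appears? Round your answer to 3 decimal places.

Each packet yields a new sticker with probability (6-1)/6 = 5/6, so the wait is geometric with mean 6/5.
E = 6/5 = 1.2000.

1.200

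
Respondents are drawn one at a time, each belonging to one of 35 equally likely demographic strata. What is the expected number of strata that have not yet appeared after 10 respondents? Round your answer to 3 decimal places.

26.192

For each stratum, P(unseen after 10) = (34/35)^10 = 0.7484.
By linearity of expectation, E[unseen] = 35·(34/35)^10 = 26.1925.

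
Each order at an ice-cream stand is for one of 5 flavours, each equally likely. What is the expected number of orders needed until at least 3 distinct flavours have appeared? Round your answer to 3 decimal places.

3.917

With k distinct flavours already seen, the next new one arrives after an expected 5/(5-k) orders.
Sum over k = 0,...,2: E = 5/5 + 5/4 + 5/3 = 3.9167.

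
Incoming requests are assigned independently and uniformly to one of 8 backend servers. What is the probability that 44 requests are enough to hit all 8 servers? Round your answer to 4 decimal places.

0.9776

By inclusion–exclusion over which servers are missing,
P(all seen) = Σ_{j=0}^{8} (-1)^j C(8,j)((8-j)/8)^44
= 1.00000 - 0.02246 + 0.00009 - 0.00000 + 0.00000 - 0.00000 + 0.00000 - 0.00000 + 0.00000
= 0.97763.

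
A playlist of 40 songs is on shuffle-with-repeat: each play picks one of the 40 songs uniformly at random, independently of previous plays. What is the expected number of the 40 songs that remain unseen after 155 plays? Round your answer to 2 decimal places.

For each song, P(unseen after 155) = (39/40)^155 = 0.020.
By linearity of expectation, E[unseen] = 40·(39/40)^155 = 0.790.

0.79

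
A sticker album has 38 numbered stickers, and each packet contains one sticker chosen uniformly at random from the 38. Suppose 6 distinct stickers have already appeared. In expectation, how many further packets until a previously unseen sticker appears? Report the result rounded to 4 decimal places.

Each packet yields a new sticker with probability (38-6)/38 = 32/38, so the wait is geometric with mean 38/32.
E = 38/32 = 1.18750.

1.1875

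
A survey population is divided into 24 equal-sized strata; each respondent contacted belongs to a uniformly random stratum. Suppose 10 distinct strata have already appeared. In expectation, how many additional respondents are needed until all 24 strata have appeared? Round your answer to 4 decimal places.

78.0375

With k distinct strata already seen, the next new one takes an expected 24/(24-k) respondents.
Sum over k = 10,...,23: E = 24/14 + 24/13 + 24/12 + ... + 24/2 + 24/1 = 78.03750.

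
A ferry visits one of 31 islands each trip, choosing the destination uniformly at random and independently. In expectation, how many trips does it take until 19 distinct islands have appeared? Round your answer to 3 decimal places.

28.645

With k distinct islands already seen, the next new one arrives after an expected 31/(31-k) trips.
Sum over k = 0,...,18: E = 31/31 + 31/30 + 31/29 + ... + 31/14 + 31/13 = 28.6451.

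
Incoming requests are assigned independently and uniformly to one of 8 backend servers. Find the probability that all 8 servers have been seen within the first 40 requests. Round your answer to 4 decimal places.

Let A_i be the event that server i is missing after 40 requests. By inclusion–exclusion on the A_i,
P(all seen) = Σ_{j=0}^{8} (-1)^j C(8,j)((8-j)/8)^40
= 1.00000 - 0.03832 + 0.00028 - 0.00000 + 0.00000 - 0.00000 + 0.00000 - 0.00000 + 0.00000
= 0.96196.

0.9620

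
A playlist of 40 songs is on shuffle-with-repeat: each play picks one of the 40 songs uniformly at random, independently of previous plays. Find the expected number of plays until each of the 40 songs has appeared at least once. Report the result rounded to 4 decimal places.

171.1417

Split into phases: going from k distinct to k+1 distinct takes on average 40/(40-k) plays.
E[T] = 40/40 + 40/39 + 40/38 + ... + 40/2 + 40/1 = 40·H_{40}.
H_{40} = 4.27854, so E[T] = 171.14172.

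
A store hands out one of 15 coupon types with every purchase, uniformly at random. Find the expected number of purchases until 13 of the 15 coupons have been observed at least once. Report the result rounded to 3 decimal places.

27.273

Going from k to k+1 distinct takes a geometric number of purchases with mean 15/(15-k).
Sum over k = 0,...,12: E = 15/15 + 15/14 + 15/13 + ... + 15/4 + 15/3 = 27.2734.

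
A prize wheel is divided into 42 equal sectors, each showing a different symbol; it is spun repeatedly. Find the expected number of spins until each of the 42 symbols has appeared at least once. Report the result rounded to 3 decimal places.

After k distinct symbols have appeared, the next spin gives a new one with probability (42-k)/42, so the expected wait for the (k+1)-th is 42/(42-k).
E[T] = 42/42 + 42/41 + 42/40 + ... + 42/2 + 42/1 = 42·H_{42}.
H_{42} = 4.3267, so E[T] = 181.7232.

181.723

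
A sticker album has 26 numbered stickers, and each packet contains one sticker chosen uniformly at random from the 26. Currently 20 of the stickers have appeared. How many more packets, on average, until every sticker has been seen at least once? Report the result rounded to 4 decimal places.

The wait to go from k to k+1 distinct stickers is geometric with mean 26/(26-k).
Sum over k = 20,...,25: E = 26/6 + 26/5 + 26/4 + 26/3 + 26/2 + 26/1 = 63.70000.

63.7000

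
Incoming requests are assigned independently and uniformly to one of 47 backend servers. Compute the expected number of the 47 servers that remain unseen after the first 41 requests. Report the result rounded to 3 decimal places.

For each server, P(unseen after 41) = (46/47)^41 = 0.4141.
By linearity of expectation, E[unseen] = 47·(46/47)^41 = 19.4606.

19.461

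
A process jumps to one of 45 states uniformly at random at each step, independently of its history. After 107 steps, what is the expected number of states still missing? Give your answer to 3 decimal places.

4.064

For each state, P(unseen after 107) = (44/45)^107 = 0.0903.
By linearity of expectation, E[unseen] = 45·(44/45)^107 = 4.0636.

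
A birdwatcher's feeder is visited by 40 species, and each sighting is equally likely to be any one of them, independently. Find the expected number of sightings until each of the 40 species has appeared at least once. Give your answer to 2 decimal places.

171.14

The wait to go from k to k+1 distinct species is geometric with mean 40/(40-k).
E[T] = 40/40 + 40/39 + 40/38 + ... + 40/2 + 40/1 = 40·H_{40}.
H_{40} = 4.279, so E[T] = 171.142.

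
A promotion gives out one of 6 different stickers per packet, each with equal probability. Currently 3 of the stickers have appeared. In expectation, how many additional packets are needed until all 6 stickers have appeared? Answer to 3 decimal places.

The wait to go from k to k+1 distinct stickers is geometric with mean 6/(6-k).
Sum over k = 3,...,5: E = 6/3 + 6/2 + 6/1 = 11.0000.

11.000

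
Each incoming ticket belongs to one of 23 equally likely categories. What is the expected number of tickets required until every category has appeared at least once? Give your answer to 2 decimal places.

85.89

After k distinct categories have appeared, the next ticket gives a new one with probability (23-k)/23, so the expected wait for the (k+1)-th is 23/(23-k).
E[T] = 23/23 + 23/22 + 23/21 + ... + 23/2 + 23/1 = 23·H_{23}.
H_{23} = 3.734, so E[T] = 85.889.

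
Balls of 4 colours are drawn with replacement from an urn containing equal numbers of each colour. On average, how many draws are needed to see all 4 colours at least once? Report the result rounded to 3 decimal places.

8.333

The wait to go from k to k+1 distinct colours is geometric with mean 4/(4-k).
E[T] = 4/4 + 4/3 + 4/2 + 4/1 = 4·H_{4}.
H_{4} = 2.0833, so E[T] = 8.3333.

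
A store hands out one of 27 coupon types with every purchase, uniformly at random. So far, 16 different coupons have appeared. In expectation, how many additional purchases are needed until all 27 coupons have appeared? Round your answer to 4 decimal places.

81.5367

From k distinct to k+1 distinct takes on average 27/(27-k) purchases.
Sum over k = 16,...,26: E = 27/11 + 27/10 + 27/9 + ... + 27/2 + 27/1 = 81.53669.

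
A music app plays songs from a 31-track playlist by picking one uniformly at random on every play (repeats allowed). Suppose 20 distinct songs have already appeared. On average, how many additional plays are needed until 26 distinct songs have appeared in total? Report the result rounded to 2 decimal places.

22.83

The wait to go from k to k+1 distinct songs is geometric with mean 31/(31-k).
Sum over k = 20,...,25: E = 31/11 + 31/10 + 31/9 + 31/8 + 31/7 + 31/6 = 22.833.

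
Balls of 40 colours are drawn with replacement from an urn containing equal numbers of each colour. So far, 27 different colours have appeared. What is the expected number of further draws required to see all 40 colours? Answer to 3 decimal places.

The wait to go from k to k+1 distinct colours is geometric with mean 40/(40-k).
Sum over k = 27,...,39: E = 40/13 + 40/12 + 40/11 + ... + 40/2 + 40/1 = 127.2054.

127.205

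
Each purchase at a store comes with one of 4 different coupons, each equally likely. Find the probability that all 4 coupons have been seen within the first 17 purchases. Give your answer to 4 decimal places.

0.9700

By inclusion–exclusion over which coupons are missing,
P(all seen) = Σ_{j=0}^{4} (-1)^j C(4,j)((4-j)/4)^17
= 1.00000 - 0.03007 + 0.00005 - 0.00000 + 0.00000
= 0.96998.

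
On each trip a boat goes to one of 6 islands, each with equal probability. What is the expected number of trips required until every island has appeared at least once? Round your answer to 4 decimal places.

14.7000

Split into phases: going from k distinct to k+1 distinct takes on average 6/(6-k) trips.
E[T] = 6/6 + 6/5 + 6/4 + 6/3 + 6/2 + 6/1 = 6·H_{6}.
H_{6} = 2.45000, so E[T] = 14.70000.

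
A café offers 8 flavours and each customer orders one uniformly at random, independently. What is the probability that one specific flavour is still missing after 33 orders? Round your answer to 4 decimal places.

0.0122

On each order the fixed flavour fails to appear with probability 7/8.
P(still missing after 33) = (7/8)^33 = 0.01220.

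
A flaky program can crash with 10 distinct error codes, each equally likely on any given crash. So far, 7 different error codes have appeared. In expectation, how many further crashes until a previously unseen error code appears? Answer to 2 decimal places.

The number of crashes until the next new error code is geometric with success probability 3/10, so its mean is 10/3.
E = 10/3 = 3.333.

3.33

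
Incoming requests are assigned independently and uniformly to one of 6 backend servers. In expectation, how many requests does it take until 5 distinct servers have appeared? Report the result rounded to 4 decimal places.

With k distinct servers already seen, the next new one arrives after an expected 6/(6-k) requests.
Sum over k = 0,...,4: E = 6/6 + 6/5 + 6/4 + 6/3 + 6/2 = 8.70000.

8.7000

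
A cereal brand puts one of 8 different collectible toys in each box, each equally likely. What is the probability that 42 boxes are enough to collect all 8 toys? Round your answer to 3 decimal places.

0.971

Let A_i be the event that toy i is missing after 42 boxes. By inclusion–exclusion on the A_i,
P(all seen) = Σ_{j=0}^{8} (-1)^j C(8,j)((8-j)/8)^42
= 1.0000 - 0.0293 + 0.0002 - 0.0000 + 0.0000 - 0.0000 + 0.0000 - 0.0000 + 0.0000
= 0.9708.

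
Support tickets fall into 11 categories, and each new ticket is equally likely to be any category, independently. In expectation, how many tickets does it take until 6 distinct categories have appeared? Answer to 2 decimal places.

Going from k to k+1 distinct takes a geometric number of tickets with mean 11/(11-k).
Sum over k = 0,...,5: E = 11/11 + 11/10 + 11/9 + 11/8 + 11/7 + 11/6 = 8.102.

8.10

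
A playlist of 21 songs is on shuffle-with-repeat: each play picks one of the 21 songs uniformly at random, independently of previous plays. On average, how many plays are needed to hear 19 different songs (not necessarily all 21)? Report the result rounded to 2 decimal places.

With k distinct songs already seen, the next new one arrives after an expected 21/(21-k) plays.
Sum over k = 0,...,18: E = 21/21 + 21/20 + 21/19 + ... + 21/4 + 21/3 = 45.053.

45.05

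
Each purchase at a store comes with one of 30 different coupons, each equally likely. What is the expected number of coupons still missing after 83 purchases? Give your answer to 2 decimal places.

For each coupon, P(unseen after 83) = (29/30)^83 = 0.060.
By linearity of expectation, E[unseen] = 30·(29/30)^83 = 1.799.

1.80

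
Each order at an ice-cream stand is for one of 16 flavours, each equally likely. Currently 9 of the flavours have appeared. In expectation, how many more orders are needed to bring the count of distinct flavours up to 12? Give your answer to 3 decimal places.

The wait to go from k to k+1 distinct flavours is geometric with mean 16/(16-k).
Sum over k = 9,...,11: E = 16/7 + 16/6 + 16/5 = 8.1524.

8.152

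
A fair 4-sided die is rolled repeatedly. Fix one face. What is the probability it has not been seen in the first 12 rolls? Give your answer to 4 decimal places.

On each roll the fixed face fails to appear with probability 3/4.
P(still missing after 12) = (3/4)^12 = 0.03168.

0.0317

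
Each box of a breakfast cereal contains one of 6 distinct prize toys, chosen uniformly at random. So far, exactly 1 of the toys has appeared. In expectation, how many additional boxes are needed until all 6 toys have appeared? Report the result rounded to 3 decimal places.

From k distinct to k+1 distinct takes on average 6/(6-k) boxes.
Sum over k = 1,...,5: E = 6/5 + 6/4 + 6/3 + 6/2 + 6/1 = 13.7000.

13.700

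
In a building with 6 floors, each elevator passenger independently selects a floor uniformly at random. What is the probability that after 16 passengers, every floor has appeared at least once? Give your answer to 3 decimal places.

0.698

Let A_i be the event that floor i is missing after 16 passengers. By inclusion–exclusion on the A_i,
P(all seen) = Σ_{j=0}^{6} (-1)^j C(6,j)((6-j)/6)^16
= 1.0000 - 0.3245 + 0.0228 - 0.0003 + 0.0000 - 0.0000 + 0.0000
= 0.6980.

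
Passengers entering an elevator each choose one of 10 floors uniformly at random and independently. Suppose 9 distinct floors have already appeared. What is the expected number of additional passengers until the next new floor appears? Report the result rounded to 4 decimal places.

10.0000

The number of passengers until the next new floor is geometric with success probability 1/10, so its mean is 10/1.
E = 10/1 = 10.00000.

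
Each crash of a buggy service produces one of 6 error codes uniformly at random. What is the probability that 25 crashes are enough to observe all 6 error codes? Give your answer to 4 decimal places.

0.9377

By inclusion–exclusion over which error codes are missing,
P(all seen) = Σ_{j=0}^{6} (-1)^j C(6,j)((6-j)/6)^25
= 1.00000 - 0.06290 + 0.00059 - 0.00000 + 0.00000 - 0.00000 + 0.00000
= 0.93770.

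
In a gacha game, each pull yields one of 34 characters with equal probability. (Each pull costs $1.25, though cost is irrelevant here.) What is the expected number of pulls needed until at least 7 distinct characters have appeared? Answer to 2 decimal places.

Going from k to k+1 distinct takes a geometric number of pulls with mean 34/(34-k).
Sum over k = 0,...,6: E = 34/34 + 34/33 + 34/32 + ... + 34/29 + 34/28 = 7.710.

7.71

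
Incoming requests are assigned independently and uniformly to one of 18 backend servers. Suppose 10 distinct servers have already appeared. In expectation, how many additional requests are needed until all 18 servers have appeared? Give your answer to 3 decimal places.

The wait to go from k to k+1 distinct servers is geometric with mean 18/(18-k).
Sum over k = 10,...,17: E = 18/8 + 18/7 + 18/6 + ... + 18/2 + 18/1 = 48.9214.

48.921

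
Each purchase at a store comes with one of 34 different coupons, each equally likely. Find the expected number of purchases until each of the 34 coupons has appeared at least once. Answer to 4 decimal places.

The wait to go from k to k+1 distinct coupons is geometric with mean 34/(34-k).
E[T] = 34/34 + 34/33 + 34/32 + ... + 34/2 + 34/1 = 34·H_{34}.
H_{34} = 4.11821, so E[T] = 140.01914.

140.0191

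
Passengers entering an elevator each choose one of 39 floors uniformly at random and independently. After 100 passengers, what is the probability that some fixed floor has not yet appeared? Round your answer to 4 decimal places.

0.0745

On each passenger the fixed floor fails to appear with probability 38/39.
P(still missing after 100) = (38/39)^100 = 0.07446.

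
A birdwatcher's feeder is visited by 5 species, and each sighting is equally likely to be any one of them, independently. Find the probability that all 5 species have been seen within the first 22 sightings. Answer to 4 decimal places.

0.9632

By inclusion–exclusion over which species are missing,
P(all seen) = Σ_{j=0}^{5} (-1)^j C(5,j)((5-j)/5)^22
= 1.00000 - 0.03689 + 0.00013 - 0.00000 + 0.00000 - 0.00000
= 0.96324.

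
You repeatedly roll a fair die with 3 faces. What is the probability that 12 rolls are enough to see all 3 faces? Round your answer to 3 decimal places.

By inclusion–exclusion over which faces are missing,
P(all seen) = Σ_{j=0}^{3} (-1)^j C(3,j)((3-j)/3)^12
= 1.0000 - 0.0231 + 0.0000 - 0.0000
= 0.9769.

0.977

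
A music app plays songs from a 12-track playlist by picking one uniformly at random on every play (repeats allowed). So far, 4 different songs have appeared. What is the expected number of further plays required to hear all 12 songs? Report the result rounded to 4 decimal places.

32.6143

The wait to go from k to k+1 distinct songs is geometric with mean 12/(12-k).
Sum over k = 4,...,11: E = 12/8 + 12/7 + 12/6 + ... + 12/2 + 12/1 = 32.61429.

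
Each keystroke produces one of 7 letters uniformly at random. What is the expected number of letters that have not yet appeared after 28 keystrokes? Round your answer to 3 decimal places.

0.093

For each letter, P(unseen after 28) = (6/7)^28 = 0.0134.
By linearity of expectation, E[unseen] = 7·(6/7)^28 = 0.0935.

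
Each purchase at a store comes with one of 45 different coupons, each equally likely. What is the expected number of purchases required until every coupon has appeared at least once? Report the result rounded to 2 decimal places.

Split into phases: going from k distinct to k+1 distinct takes on average 45/(45-k) purchases.
E[T] = 45/45 + 45/44 + 45/43 + ... + 45/2 + 45/1 = 45·H_{45}.
H_{45} = 4.395, so E[T] = 197.773.

197.77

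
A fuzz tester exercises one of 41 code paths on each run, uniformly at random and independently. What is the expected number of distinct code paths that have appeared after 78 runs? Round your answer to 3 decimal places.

35.025

For each code path, P(seen in 78 runs) = 1 - (40/41)^78 = 0.8543.
By linearity of expectation, E[distinct seen] = 41·(1 - (40/41)^78) = 35.0252.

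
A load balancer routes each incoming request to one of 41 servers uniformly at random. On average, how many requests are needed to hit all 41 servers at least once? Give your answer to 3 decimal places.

176.420

Split into phases: going from k distinct to k+1 distinct takes on average 41/(41-k) requests.
E[T] = 41/41 + 41/40 + 41/39 + ... + 41/2 + 41/1 = 41·H_{41}.
H_{41} = 4.3029, so E[T] = 176.4203.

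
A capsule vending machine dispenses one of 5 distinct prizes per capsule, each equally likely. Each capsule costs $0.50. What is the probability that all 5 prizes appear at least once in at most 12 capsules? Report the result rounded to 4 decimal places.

Let A_i be the event that prize i is missing after 12 capsules. By inclusion–exclusion on the A_i,
P(all seen) = Σ_{j=0}^{5} (-1)^j C(5,j)((5-j)/5)^12
= 1.00000 - 0.34360 + 0.02177 - 0.00017 + 0.00000 - 0.00000
= 0.67800.

0.6780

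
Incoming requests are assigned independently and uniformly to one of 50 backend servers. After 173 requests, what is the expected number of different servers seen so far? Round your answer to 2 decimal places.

48.48

For each server, P(seen in 173 requests) = 1 - (49/50)^173 = 0.970.
By linearity of expectation, E[distinct seen] = 50·(1 - (49/50)^173) = 48.483.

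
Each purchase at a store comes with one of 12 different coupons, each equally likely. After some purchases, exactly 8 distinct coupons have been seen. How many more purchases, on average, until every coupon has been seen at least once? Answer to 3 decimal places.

25.000

From k distinct to k+1 distinct takes on average 12/(12-k) purchases.
Sum over k = 8,...,11: E = 12/4 + 12/3 + 12/2 + 12/1 = 25.0000.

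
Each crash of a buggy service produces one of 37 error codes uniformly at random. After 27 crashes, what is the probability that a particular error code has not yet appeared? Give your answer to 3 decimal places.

0.477

Each crash misses the fixed error code with probability (37-1)/37 = 36/37, independently.
P(still missing after 27) = (36/37)^27 = 0.4772.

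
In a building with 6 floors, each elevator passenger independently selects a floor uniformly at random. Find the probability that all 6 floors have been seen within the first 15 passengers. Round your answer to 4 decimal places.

0.6442

Let A_i be the event that floor i is missing after 15 passengers. By inclusion–exclusion on the A_i,
P(all seen) = Σ_{j=0}^{6} (-1)^j C(6,j)((6-j)/6)^15
= 1.00000 - 0.38943 + 0.03425 - 0.00061 + 0.00000 - 0.00000 + 0.00000
= 0.64421.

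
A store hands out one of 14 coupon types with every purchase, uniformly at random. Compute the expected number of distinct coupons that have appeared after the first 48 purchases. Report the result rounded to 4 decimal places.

13.6007

For each coupon, P(seen in 48 purchases) = 1 - (13/14)^48 = 0.97148.
By linearity of expectation, E[distinct seen] = 14·(1 - (13/14)^48) = 13.60073.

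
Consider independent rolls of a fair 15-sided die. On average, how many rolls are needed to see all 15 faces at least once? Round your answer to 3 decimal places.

Split into phases: going from k distinct to k+1 distinct takes on average 15/(15-k) rolls.
E[T] = 15/15 + 15/14 + 15/13 + ... + 15/2 + 15/1 = 15·H_{15}.
H_{15} = 3.3182, so E[T] = 49.7734.

49.773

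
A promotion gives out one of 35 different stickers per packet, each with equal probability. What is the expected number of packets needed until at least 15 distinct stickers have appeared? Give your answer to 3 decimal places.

19.216

Going from k to k+1 distinct takes a geometric number of packets with mean 35/(35-k).
Sum over k = 0,...,14: E = 35/35 + 35/34 + 35/33 + ... + 35/22 + 35/21 = 19.2165.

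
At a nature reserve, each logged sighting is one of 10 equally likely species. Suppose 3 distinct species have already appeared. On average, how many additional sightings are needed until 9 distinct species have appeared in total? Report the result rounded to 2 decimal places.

The wait to go from k to k+1 distinct species is geometric with mean 10/(10-k).
Sum over k = 3,...,8: E = 10/7 + 10/6 + 10/5 + 10/4 + 10/3 + 10/2 = 15.929.

15.93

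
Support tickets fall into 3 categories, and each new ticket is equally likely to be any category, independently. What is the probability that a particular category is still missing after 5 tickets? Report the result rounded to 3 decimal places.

0.132

On each ticket the fixed category fails to appear with probability 2/3.
P(still missing after 5) = (2/3)^5 = 0.1317.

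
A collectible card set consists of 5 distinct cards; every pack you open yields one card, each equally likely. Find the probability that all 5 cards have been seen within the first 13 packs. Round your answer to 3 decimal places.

0.738

Let A_i be the event that card i is missing after 13 packs. By inclusion–exclusion on the A_i,
P(all seen) = Σ_{j=0}^{5} (-1)^j C(5,j)((5-j)/5)^13
= 1.0000 - 0.2749 + 0.0131 - 0.0001 + 0.0000 - 0.0000
= 0.7381.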